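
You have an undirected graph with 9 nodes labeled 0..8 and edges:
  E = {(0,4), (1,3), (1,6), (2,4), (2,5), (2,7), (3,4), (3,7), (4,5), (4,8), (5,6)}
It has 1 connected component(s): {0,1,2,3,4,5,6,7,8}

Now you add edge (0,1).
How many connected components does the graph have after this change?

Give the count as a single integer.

Initial component count: 1
Add (0,1): endpoints already in same component. Count unchanged: 1.
New component count: 1

Answer: 1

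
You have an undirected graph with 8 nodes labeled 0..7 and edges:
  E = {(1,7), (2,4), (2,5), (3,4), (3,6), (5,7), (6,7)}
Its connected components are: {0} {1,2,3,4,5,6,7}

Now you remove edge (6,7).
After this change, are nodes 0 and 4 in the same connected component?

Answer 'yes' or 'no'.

Answer: no

Derivation:
Initial components: {0} {1,2,3,4,5,6,7}
Removing edge (6,7): not a bridge — component count unchanged at 2.
New components: {0} {1,2,3,4,5,6,7}
Are 0 and 4 in the same component? no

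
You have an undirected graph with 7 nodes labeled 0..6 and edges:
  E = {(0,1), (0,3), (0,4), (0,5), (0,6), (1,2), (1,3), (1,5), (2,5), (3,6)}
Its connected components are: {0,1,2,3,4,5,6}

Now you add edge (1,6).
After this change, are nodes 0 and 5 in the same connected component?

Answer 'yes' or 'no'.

Initial components: {0,1,2,3,4,5,6}
Adding edge (1,6): both already in same component {0,1,2,3,4,5,6}. No change.
New components: {0,1,2,3,4,5,6}
Are 0 and 5 in the same component? yes

Answer: yes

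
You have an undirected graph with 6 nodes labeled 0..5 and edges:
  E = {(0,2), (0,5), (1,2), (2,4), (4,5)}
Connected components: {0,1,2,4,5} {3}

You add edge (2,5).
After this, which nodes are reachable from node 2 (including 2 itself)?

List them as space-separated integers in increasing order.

Before: nodes reachable from 2: {0,1,2,4,5}
Adding (2,5): both endpoints already in same component. Reachability from 2 unchanged.
After: nodes reachable from 2: {0,1,2,4,5}

Answer: 0 1 2 4 5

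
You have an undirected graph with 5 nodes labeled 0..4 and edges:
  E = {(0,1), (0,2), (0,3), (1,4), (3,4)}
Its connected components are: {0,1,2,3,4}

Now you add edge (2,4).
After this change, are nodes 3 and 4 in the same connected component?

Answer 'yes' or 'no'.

Answer: yes

Derivation:
Initial components: {0,1,2,3,4}
Adding edge (2,4): both already in same component {0,1,2,3,4}. No change.
New components: {0,1,2,3,4}
Are 3 and 4 in the same component? yes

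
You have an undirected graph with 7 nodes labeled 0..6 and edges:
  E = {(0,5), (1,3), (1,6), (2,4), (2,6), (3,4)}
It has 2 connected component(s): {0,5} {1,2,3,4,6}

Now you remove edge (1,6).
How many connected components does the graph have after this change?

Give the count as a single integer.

Answer: 2

Derivation:
Initial component count: 2
Remove (1,6): not a bridge. Count unchanged: 2.
  After removal, components: {0,5} {1,2,3,4,6}
New component count: 2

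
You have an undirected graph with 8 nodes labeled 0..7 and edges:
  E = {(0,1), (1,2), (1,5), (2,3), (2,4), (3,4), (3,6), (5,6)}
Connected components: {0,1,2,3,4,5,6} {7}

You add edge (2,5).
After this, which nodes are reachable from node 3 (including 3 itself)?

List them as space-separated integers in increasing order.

Answer: 0 1 2 3 4 5 6

Derivation:
Before: nodes reachable from 3: {0,1,2,3,4,5,6}
Adding (2,5): both endpoints already in same component. Reachability from 3 unchanged.
After: nodes reachable from 3: {0,1,2,3,4,5,6}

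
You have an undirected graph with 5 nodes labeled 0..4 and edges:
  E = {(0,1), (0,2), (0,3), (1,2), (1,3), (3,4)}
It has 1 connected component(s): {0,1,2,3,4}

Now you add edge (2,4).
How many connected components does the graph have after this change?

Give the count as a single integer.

Initial component count: 1
Add (2,4): endpoints already in same component. Count unchanged: 1.
New component count: 1

Answer: 1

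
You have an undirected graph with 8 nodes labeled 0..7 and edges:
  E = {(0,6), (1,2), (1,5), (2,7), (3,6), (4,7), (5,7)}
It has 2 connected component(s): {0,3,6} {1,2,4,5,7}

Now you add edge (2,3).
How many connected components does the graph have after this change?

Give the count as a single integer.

Answer: 1

Derivation:
Initial component count: 2
Add (2,3): merges two components. Count decreases: 2 -> 1.
New component count: 1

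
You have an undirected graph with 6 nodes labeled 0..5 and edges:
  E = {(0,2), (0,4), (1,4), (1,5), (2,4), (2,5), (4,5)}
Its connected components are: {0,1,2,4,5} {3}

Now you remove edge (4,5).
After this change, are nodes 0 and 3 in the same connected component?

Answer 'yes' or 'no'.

Answer: no

Derivation:
Initial components: {0,1,2,4,5} {3}
Removing edge (4,5): not a bridge — component count unchanged at 2.
New components: {0,1,2,4,5} {3}
Are 0 and 3 in the same component? no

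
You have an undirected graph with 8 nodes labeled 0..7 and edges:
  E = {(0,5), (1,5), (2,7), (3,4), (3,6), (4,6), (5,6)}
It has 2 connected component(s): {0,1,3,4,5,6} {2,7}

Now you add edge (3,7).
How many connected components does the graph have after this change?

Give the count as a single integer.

Answer: 1

Derivation:
Initial component count: 2
Add (3,7): merges two components. Count decreases: 2 -> 1.
New component count: 1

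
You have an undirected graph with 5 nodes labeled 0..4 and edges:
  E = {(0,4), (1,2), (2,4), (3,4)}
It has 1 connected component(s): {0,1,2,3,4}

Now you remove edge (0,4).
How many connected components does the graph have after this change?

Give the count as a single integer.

Answer: 2

Derivation:
Initial component count: 1
Remove (0,4): it was a bridge. Count increases: 1 -> 2.
  After removal, components: {0} {1,2,3,4}
New component count: 2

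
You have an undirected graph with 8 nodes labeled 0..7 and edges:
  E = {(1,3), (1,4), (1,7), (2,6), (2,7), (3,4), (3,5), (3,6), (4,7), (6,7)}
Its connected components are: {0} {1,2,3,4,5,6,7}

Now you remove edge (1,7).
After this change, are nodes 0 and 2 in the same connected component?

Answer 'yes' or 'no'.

Answer: no

Derivation:
Initial components: {0} {1,2,3,4,5,6,7}
Removing edge (1,7): not a bridge — component count unchanged at 2.
New components: {0} {1,2,3,4,5,6,7}
Are 0 and 2 in the same component? no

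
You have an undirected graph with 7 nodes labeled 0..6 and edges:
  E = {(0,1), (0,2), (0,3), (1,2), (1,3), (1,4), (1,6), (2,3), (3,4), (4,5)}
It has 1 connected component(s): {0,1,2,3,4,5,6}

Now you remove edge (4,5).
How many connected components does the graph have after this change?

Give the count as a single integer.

Initial component count: 1
Remove (4,5): it was a bridge. Count increases: 1 -> 2.
  After removal, components: {0,1,2,3,4,6} {5}
New component count: 2

Answer: 2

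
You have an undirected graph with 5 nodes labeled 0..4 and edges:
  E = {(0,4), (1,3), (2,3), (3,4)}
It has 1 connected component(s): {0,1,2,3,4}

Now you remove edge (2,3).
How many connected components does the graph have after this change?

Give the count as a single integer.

Initial component count: 1
Remove (2,3): it was a bridge. Count increases: 1 -> 2.
  After removal, components: {0,1,3,4} {2}
New component count: 2

Answer: 2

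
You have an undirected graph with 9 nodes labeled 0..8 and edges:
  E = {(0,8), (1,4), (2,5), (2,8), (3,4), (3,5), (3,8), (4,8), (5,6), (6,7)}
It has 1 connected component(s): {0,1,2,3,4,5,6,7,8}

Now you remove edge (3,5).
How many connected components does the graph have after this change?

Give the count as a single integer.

Initial component count: 1
Remove (3,5): not a bridge. Count unchanged: 1.
  After removal, components: {0,1,2,3,4,5,6,7,8}
New component count: 1

Answer: 1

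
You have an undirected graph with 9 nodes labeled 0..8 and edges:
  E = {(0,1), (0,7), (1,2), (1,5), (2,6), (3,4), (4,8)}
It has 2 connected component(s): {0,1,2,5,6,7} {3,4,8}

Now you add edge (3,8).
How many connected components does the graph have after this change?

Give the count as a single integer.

Answer: 2

Derivation:
Initial component count: 2
Add (3,8): endpoints already in same component. Count unchanged: 2.
New component count: 2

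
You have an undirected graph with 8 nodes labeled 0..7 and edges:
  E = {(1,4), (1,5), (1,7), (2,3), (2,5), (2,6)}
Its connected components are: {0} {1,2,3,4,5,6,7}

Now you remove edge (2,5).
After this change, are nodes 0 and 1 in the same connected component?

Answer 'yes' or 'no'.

Initial components: {0} {1,2,3,4,5,6,7}
Removing edge (2,5): it was a bridge — component count 2 -> 3.
New components: {0} {1,4,5,7} {2,3,6}
Are 0 and 1 in the same component? no

Answer: no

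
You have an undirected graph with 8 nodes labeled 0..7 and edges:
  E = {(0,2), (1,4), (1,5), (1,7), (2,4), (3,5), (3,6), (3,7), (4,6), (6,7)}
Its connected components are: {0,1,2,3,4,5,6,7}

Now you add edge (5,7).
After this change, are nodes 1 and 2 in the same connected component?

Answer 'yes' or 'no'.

Answer: yes

Derivation:
Initial components: {0,1,2,3,4,5,6,7}
Adding edge (5,7): both already in same component {0,1,2,3,4,5,6,7}. No change.
New components: {0,1,2,3,4,5,6,7}
Are 1 and 2 in the same component? yes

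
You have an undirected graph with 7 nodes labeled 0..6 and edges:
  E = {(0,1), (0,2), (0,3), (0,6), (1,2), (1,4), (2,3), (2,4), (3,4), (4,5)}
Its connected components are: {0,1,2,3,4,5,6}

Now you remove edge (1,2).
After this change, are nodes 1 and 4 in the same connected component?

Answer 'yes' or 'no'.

Answer: yes

Derivation:
Initial components: {0,1,2,3,4,5,6}
Removing edge (1,2): not a bridge — component count unchanged at 1.
New components: {0,1,2,3,4,5,6}
Are 1 and 4 in the same component? yes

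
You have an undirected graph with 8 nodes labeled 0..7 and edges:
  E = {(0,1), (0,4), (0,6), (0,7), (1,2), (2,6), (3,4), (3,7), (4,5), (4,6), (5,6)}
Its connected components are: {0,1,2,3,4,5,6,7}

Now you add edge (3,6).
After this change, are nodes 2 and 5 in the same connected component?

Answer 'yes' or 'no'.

Answer: yes

Derivation:
Initial components: {0,1,2,3,4,5,6,7}
Adding edge (3,6): both already in same component {0,1,2,3,4,5,6,7}. No change.
New components: {0,1,2,3,4,5,6,7}
Are 2 and 5 in the same component? yes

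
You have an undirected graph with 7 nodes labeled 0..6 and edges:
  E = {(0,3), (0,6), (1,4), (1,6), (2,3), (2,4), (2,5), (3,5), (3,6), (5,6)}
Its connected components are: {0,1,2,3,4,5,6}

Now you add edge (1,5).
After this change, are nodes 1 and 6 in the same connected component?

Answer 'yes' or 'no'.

Initial components: {0,1,2,3,4,5,6}
Adding edge (1,5): both already in same component {0,1,2,3,4,5,6}. No change.
New components: {0,1,2,3,4,5,6}
Are 1 and 6 in the same component? yes

Answer: yes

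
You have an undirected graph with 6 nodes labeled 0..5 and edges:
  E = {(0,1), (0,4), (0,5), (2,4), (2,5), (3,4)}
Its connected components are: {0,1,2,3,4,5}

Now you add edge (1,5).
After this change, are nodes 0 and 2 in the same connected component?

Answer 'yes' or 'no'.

Answer: yes

Derivation:
Initial components: {0,1,2,3,4,5}
Adding edge (1,5): both already in same component {0,1,2,3,4,5}. No change.
New components: {0,1,2,3,4,5}
Are 0 and 2 in the same component? yes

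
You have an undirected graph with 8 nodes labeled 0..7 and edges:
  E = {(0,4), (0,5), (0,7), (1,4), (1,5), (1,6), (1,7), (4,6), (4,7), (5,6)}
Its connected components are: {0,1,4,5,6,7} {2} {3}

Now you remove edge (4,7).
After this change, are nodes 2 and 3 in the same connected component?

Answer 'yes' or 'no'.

Answer: no

Derivation:
Initial components: {0,1,4,5,6,7} {2} {3}
Removing edge (4,7): not a bridge — component count unchanged at 3.
New components: {0,1,4,5,6,7} {2} {3}
Are 2 and 3 in the same component? no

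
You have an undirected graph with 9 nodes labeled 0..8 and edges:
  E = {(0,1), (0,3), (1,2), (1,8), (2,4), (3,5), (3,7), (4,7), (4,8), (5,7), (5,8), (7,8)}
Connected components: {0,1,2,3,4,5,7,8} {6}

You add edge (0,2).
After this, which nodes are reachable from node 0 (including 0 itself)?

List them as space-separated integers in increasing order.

Answer: 0 1 2 3 4 5 7 8

Derivation:
Before: nodes reachable from 0: {0,1,2,3,4,5,7,8}
Adding (0,2): both endpoints already in same component. Reachability from 0 unchanged.
After: nodes reachable from 0: {0,1,2,3,4,5,7,8}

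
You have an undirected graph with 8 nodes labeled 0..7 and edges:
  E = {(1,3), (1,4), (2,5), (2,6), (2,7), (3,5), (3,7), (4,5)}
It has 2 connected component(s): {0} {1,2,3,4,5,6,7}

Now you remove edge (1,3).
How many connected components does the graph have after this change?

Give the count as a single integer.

Initial component count: 2
Remove (1,3): not a bridge. Count unchanged: 2.
  After removal, components: {0} {1,2,3,4,5,6,7}
New component count: 2

Answer: 2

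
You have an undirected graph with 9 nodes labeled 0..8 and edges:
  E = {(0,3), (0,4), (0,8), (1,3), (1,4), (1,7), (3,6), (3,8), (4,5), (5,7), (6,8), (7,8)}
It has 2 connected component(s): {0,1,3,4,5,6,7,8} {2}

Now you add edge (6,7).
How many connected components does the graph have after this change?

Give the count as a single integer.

Initial component count: 2
Add (6,7): endpoints already in same component. Count unchanged: 2.
New component count: 2

Answer: 2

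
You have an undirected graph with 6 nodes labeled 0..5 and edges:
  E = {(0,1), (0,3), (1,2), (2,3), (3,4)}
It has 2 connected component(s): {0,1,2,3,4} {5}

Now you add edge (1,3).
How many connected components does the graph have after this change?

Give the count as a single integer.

Initial component count: 2
Add (1,3): endpoints already in same component. Count unchanged: 2.
New component count: 2

Answer: 2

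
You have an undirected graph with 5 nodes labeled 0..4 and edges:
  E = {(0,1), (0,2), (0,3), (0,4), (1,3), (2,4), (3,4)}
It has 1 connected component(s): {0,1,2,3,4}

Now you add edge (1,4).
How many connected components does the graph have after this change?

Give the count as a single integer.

Answer: 1

Derivation:
Initial component count: 1
Add (1,4): endpoints already in same component. Count unchanged: 1.
New component count: 1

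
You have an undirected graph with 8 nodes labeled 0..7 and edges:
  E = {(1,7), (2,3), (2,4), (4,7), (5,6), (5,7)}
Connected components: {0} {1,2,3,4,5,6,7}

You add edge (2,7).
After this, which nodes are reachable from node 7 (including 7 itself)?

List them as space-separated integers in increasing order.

Answer: 1 2 3 4 5 6 7

Derivation:
Before: nodes reachable from 7: {1,2,3,4,5,6,7}
Adding (2,7): both endpoints already in same component. Reachability from 7 unchanged.
After: nodes reachable from 7: {1,2,3,4,5,6,7}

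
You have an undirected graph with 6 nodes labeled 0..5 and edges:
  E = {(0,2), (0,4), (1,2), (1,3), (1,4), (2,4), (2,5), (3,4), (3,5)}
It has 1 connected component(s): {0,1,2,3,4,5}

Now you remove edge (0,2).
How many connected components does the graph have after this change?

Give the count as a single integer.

Answer: 1

Derivation:
Initial component count: 1
Remove (0,2): not a bridge. Count unchanged: 1.
  After removal, components: {0,1,2,3,4,5}
New component count: 1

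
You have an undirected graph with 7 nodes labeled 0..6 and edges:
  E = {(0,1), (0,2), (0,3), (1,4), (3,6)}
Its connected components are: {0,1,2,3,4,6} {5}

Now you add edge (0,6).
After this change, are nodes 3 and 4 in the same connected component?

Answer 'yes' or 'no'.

Answer: yes

Derivation:
Initial components: {0,1,2,3,4,6} {5}
Adding edge (0,6): both already in same component {0,1,2,3,4,6}. No change.
New components: {0,1,2,3,4,6} {5}
Are 3 and 4 in the same component? yes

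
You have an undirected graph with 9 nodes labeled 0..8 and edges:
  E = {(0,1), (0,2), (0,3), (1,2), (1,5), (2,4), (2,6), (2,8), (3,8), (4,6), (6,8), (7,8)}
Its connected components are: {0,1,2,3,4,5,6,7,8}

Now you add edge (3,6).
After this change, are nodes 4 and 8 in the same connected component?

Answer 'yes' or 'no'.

Answer: yes

Derivation:
Initial components: {0,1,2,3,4,5,6,7,8}
Adding edge (3,6): both already in same component {0,1,2,3,4,5,6,7,8}. No change.
New components: {0,1,2,3,4,5,6,7,8}
Are 4 and 8 in the same component? yes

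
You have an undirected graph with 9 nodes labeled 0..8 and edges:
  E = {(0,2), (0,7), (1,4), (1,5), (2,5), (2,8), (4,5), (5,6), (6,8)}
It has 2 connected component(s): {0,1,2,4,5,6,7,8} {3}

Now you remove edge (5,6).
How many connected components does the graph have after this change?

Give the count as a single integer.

Initial component count: 2
Remove (5,6): not a bridge. Count unchanged: 2.
  After removal, components: {0,1,2,4,5,6,7,8} {3}
New component count: 2

Answer: 2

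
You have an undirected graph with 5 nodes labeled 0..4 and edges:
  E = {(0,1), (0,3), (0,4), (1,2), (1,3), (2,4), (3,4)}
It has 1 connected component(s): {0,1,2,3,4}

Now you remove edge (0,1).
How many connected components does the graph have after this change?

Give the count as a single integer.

Answer: 1

Derivation:
Initial component count: 1
Remove (0,1): not a bridge. Count unchanged: 1.
  After removal, components: {0,1,2,3,4}
New component count: 1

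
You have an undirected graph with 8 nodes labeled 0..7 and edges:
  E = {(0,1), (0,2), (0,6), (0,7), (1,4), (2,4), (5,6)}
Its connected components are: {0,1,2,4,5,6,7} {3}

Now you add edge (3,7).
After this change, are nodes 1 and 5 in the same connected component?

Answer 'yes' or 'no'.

Initial components: {0,1,2,4,5,6,7} {3}
Adding edge (3,7): merges {3} and {0,1,2,4,5,6,7}.
New components: {0,1,2,3,4,5,6,7}
Are 1 and 5 in the same component? yes

Answer: yes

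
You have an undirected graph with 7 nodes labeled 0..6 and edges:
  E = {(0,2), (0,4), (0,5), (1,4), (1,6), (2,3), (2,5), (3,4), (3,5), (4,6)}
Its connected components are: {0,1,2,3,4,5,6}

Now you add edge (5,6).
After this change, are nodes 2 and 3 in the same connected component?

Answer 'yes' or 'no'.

Answer: yes

Derivation:
Initial components: {0,1,2,3,4,5,6}
Adding edge (5,6): both already in same component {0,1,2,3,4,5,6}. No change.
New components: {0,1,2,3,4,5,6}
Are 2 and 3 in the same component? yes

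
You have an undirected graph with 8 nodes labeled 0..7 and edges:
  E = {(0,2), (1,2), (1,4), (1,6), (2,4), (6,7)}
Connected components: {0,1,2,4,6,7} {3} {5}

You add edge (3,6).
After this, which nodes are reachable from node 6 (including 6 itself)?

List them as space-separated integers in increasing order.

Before: nodes reachable from 6: {0,1,2,4,6,7}
Adding (3,6): merges 6's component with another. Reachability grows.
After: nodes reachable from 6: {0,1,2,3,4,6,7}

Answer: 0 1 2 3 4 6 7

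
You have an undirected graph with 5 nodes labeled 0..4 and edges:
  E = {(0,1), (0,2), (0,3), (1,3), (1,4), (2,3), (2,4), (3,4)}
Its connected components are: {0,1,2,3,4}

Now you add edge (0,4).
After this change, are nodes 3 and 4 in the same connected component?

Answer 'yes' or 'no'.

Answer: yes

Derivation:
Initial components: {0,1,2,3,4}
Adding edge (0,4): both already in same component {0,1,2,3,4}. No change.
New components: {0,1,2,3,4}
Are 3 and 4 in the same component? yes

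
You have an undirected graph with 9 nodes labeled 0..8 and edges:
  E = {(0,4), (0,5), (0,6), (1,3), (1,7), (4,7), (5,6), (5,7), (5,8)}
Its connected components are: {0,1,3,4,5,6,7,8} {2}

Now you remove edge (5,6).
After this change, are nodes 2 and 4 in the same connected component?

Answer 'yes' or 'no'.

Initial components: {0,1,3,4,5,6,7,8} {2}
Removing edge (5,6): not a bridge — component count unchanged at 2.
New components: {0,1,3,4,5,6,7,8} {2}
Are 2 and 4 in the same component? no

Answer: no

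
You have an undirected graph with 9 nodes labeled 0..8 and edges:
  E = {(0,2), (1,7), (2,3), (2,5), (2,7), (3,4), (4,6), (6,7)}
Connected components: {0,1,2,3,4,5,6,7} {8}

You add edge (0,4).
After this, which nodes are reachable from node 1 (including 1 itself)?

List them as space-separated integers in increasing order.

Before: nodes reachable from 1: {0,1,2,3,4,5,6,7}
Adding (0,4): both endpoints already in same component. Reachability from 1 unchanged.
After: nodes reachable from 1: {0,1,2,3,4,5,6,7}

Answer: 0 1 2 3 4 5 6 7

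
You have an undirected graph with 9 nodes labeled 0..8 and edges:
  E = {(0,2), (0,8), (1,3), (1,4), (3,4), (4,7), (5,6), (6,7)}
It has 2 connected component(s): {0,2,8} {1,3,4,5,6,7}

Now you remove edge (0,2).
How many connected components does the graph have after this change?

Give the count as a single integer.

Initial component count: 2
Remove (0,2): it was a bridge. Count increases: 2 -> 3.
  After removal, components: {0,8} {1,3,4,5,6,7} {2}
New component count: 3

Answer: 3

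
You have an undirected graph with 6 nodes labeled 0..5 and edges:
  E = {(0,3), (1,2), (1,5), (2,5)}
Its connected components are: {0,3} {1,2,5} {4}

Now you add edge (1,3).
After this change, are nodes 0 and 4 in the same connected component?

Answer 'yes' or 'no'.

Initial components: {0,3} {1,2,5} {4}
Adding edge (1,3): merges {1,2,5} and {0,3}.
New components: {0,1,2,3,5} {4}
Are 0 and 4 in the same component? no

Answer: no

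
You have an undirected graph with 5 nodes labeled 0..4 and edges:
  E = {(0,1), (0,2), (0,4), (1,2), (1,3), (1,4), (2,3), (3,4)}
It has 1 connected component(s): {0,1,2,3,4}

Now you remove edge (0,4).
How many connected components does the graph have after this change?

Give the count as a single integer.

Initial component count: 1
Remove (0,4): not a bridge. Count unchanged: 1.
  After removal, components: {0,1,2,3,4}
New component count: 1

Answer: 1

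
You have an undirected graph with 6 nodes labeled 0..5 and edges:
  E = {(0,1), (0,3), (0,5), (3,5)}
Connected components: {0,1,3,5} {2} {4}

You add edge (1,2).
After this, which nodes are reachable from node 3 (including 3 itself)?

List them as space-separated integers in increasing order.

Answer: 0 1 2 3 5

Derivation:
Before: nodes reachable from 3: {0,1,3,5}
Adding (1,2): merges 3's component with another. Reachability grows.
After: nodes reachable from 3: {0,1,2,3,5}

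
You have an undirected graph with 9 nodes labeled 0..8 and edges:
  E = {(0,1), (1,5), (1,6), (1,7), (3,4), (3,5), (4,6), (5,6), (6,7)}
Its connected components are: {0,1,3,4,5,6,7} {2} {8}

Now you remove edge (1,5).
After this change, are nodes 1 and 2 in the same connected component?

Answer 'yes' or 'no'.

Answer: no

Derivation:
Initial components: {0,1,3,4,5,6,7} {2} {8}
Removing edge (1,5): not a bridge — component count unchanged at 3.
New components: {0,1,3,4,5,6,7} {2} {8}
Are 1 and 2 in the same component? no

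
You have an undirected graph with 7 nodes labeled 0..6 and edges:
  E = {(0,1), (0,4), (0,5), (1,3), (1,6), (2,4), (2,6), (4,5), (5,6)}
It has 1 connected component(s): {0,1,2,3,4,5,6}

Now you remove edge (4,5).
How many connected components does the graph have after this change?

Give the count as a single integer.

Initial component count: 1
Remove (4,5): not a bridge. Count unchanged: 1.
  After removal, components: {0,1,2,3,4,5,6}
New component count: 1

Answer: 1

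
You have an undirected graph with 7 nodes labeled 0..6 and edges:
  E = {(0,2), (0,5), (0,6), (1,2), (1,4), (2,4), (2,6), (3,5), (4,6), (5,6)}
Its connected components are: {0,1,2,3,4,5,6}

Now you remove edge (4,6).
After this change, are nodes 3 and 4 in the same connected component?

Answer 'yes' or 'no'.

Initial components: {0,1,2,3,4,5,6}
Removing edge (4,6): not a bridge — component count unchanged at 1.
New components: {0,1,2,3,4,5,6}
Are 3 and 4 in the same component? yes

Answer: yes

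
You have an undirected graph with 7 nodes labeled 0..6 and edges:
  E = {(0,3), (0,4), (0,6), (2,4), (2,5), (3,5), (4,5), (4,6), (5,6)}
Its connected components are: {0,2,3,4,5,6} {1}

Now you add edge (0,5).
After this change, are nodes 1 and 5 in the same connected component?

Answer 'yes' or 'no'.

Answer: no

Derivation:
Initial components: {0,2,3,4,5,6} {1}
Adding edge (0,5): both already in same component {0,2,3,4,5,6}. No change.
New components: {0,2,3,4,5,6} {1}
Are 1 and 5 in the same component? no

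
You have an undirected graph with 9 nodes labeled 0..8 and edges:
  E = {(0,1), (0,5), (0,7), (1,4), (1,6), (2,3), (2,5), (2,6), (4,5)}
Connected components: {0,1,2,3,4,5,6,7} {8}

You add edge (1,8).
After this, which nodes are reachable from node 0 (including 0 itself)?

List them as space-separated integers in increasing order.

Answer: 0 1 2 3 4 5 6 7 8

Derivation:
Before: nodes reachable from 0: {0,1,2,3,4,5,6,7}
Adding (1,8): merges 0's component with another. Reachability grows.
After: nodes reachable from 0: {0,1,2,3,4,5,6,7,8}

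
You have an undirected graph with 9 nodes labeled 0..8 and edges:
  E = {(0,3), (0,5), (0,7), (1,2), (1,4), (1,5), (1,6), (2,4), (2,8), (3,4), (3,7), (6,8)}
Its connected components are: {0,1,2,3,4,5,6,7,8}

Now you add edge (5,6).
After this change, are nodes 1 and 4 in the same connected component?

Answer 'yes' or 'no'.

Initial components: {0,1,2,3,4,5,6,7,8}
Adding edge (5,6): both already in same component {0,1,2,3,4,5,6,7,8}. No change.
New components: {0,1,2,3,4,5,6,7,8}
Are 1 and 4 in the same component? yes

Answer: yes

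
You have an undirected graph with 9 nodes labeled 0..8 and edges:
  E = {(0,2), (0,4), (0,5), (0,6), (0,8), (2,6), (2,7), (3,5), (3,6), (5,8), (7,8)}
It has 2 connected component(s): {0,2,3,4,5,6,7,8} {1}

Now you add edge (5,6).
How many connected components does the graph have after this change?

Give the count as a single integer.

Initial component count: 2
Add (5,6): endpoints already in same component. Count unchanged: 2.
New component count: 2

Answer: 2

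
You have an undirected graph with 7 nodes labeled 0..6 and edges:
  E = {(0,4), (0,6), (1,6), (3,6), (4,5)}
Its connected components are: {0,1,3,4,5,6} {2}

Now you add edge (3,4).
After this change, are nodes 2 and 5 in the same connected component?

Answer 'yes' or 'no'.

Answer: no

Derivation:
Initial components: {0,1,3,4,5,6} {2}
Adding edge (3,4): both already in same component {0,1,3,4,5,6}. No change.
New components: {0,1,3,4,5,6} {2}
Are 2 and 5 in the same component? no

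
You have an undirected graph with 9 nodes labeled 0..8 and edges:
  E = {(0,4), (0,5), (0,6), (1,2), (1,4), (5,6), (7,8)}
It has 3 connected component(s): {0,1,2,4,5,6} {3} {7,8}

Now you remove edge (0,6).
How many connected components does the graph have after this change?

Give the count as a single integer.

Initial component count: 3
Remove (0,6): not a bridge. Count unchanged: 3.
  After removal, components: {0,1,2,4,5,6} {3} {7,8}
New component count: 3

Answer: 3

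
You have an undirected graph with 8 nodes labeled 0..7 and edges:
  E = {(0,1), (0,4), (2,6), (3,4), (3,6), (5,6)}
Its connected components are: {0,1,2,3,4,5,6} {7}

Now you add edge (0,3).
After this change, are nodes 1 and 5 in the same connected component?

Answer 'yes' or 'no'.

Answer: yes

Derivation:
Initial components: {0,1,2,3,4,5,6} {7}
Adding edge (0,3): both already in same component {0,1,2,3,4,5,6}. No change.
New components: {0,1,2,3,4,5,6} {7}
Are 1 and 5 in the same component? yes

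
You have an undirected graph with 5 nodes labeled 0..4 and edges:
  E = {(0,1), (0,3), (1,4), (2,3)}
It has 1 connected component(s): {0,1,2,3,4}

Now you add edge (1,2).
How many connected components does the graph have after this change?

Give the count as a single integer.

Answer: 1

Derivation:
Initial component count: 1
Add (1,2): endpoints already in same component. Count unchanged: 1.
New component count: 1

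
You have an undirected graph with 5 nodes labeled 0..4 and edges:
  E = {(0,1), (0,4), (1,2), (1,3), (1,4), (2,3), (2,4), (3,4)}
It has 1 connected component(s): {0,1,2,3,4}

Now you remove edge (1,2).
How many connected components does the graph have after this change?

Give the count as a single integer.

Initial component count: 1
Remove (1,2): not a bridge. Count unchanged: 1.
  After removal, components: {0,1,2,3,4}
New component count: 1

Answer: 1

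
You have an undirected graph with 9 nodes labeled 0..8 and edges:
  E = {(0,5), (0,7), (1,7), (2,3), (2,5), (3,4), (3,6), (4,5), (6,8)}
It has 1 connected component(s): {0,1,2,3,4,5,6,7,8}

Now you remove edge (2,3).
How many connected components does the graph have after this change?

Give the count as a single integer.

Answer: 1

Derivation:
Initial component count: 1
Remove (2,3): not a bridge. Count unchanged: 1.
  After removal, components: {0,1,2,3,4,5,6,7,8}
New component count: 1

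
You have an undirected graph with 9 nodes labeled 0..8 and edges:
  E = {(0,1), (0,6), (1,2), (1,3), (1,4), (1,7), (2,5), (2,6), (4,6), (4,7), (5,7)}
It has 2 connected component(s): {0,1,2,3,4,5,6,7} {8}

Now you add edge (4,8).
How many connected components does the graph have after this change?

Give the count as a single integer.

Answer: 1

Derivation:
Initial component count: 2
Add (4,8): merges two components. Count decreases: 2 -> 1.
New component count: 1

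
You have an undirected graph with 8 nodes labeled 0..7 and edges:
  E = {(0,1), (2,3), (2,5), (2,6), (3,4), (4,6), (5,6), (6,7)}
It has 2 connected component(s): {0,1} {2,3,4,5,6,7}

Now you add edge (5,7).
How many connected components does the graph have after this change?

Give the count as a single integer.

Initial component count: 2
Add (5,7): endpoints already in same component. Count unchanged: 2.
New component count: 2

Answer: 2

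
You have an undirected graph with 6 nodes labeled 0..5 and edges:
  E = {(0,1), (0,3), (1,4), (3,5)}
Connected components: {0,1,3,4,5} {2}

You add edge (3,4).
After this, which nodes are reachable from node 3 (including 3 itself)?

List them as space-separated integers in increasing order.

Answer: 0 1 3 4 5

Derivation:
Before: nodes reachable from 3: {0,1,3,4,5}
Adding (3,4): both endpoints already in same component. Reachability from 3 unchanged.
After: nodes reachable from 3: {0,1,3,4,5}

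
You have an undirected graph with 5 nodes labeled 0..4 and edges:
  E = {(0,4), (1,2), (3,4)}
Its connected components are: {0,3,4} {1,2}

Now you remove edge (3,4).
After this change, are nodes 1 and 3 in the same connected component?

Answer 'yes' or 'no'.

Initial components: {0,3,4} {1,2}
Removing edge (3,4): it was a bridge — component count 2 -> 3.
New components: {0,4} {1,2} {3}
Are 1 and 3 in the same component? no

Answer: no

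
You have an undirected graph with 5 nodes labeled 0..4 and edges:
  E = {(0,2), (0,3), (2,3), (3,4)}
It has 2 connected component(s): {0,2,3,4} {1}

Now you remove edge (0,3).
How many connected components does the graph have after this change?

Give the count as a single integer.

Answer: 2

Derivation:
Initial component count: 2
Remove (0,3): not a bridge. Count unchanged: 2.
  After removal, components: {0,2,3,4} {1}
New component count: 2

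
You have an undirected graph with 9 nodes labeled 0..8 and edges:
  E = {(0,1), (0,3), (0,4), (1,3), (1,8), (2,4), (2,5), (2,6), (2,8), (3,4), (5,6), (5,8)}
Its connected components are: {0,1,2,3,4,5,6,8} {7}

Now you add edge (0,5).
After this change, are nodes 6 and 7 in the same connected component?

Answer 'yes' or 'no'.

Initial components: {0,1,2,3,4,5,6,8} {7}
Adding edge (0,5): both already in same component {0,1,2,3,4,5,6,8}. No change.
New components: {0,1,2,3,4,5,6,8} {7}
Are 6 and 7 in the same component? no

Answer: no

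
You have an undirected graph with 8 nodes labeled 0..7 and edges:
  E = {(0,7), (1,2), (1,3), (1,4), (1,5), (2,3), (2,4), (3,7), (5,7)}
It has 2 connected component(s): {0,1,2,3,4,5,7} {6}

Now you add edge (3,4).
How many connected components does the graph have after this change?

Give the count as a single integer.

Initial component count: 2
Add (3,4): endpoints already in same component. Count unchanged: 2.
New component count: 2

Answer: 2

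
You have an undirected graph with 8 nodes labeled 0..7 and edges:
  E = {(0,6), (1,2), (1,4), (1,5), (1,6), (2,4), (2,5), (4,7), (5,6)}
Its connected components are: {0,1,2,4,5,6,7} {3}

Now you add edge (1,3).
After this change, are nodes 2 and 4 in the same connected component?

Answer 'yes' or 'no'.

Initial components: {0,1,2,4,5,6,7} {3}
Adding edge (1,3): merges {0,1,2,4,5,6,7} and {3}.
New components: {0,1,2,3,4,5,6,7}
Are 2 and 4 in the same component? yes

Answer: yes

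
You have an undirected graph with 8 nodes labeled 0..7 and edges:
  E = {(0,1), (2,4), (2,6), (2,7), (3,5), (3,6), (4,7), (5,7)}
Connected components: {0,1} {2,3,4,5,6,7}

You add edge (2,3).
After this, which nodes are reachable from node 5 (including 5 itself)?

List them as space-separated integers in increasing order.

Answer: 2 3 4 5 6 7

Derivation:
Before: nodes reachable from 5: {2,3,4,5,6,7}
Adding (2,3): both endpoints already in same component. Reachability from 5 unchanged.
After: nodes reachable from 5: {2,3,4,5,6,7}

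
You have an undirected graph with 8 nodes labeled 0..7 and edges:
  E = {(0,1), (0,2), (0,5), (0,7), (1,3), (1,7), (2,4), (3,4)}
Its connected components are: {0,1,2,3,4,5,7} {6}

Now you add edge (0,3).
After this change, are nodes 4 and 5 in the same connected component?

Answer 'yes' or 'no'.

Initial components: {0,1,2,3,4,5,7} {6}
Adding edge (0,3): both already in same component {0,1,2,3,4,5,7}. No change.
New components: {0,1,2,3,4,5,7} {6}
Are 4 and 5 in the same component? yes

Answer: yes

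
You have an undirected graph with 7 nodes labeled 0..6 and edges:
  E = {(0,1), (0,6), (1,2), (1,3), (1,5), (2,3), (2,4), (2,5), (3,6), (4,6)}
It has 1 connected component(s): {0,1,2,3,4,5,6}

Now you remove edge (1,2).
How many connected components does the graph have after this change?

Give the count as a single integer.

Initial component count: 1
Remove (1,2): not a bridge. Count unchanged: 1.
  After removal, components: {0,1,2,3,4,5,6}
New component count: 1

Answer: 1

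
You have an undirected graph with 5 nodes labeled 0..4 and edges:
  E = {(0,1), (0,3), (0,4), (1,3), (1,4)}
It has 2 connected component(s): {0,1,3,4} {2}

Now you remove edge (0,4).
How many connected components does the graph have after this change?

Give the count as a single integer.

Initial component count: 2
Remove (0,4): not a bridge. Count unchanged: 2.
  After removal, components: {0,1,3,4} {2}
New component count: 2

Answer: 2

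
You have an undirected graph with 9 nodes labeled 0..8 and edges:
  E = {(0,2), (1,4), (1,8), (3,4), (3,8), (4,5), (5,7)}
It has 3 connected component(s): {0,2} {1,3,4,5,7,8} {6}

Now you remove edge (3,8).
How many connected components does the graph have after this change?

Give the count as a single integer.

Answer: 3

Derivation:
Initial component count: 3
Remove (3,8): not a bridge. Count unchanged: 3.
  After removal, components: {0,2} {1,3,4,5,7,8} {6}
New component count: 3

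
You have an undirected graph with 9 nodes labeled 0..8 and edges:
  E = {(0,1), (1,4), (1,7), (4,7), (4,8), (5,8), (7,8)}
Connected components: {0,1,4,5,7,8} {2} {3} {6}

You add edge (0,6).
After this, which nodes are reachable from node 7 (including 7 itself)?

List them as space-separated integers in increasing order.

Before: nodes reachable from 7: {0,1,4,5,7,8}
Adding (0,6): merges 7's component with another. Reachability grows.
After: nodes reachable from 7: {0,1,4,5,6,7,8}

Answer: 0 1 4 5 6 7 8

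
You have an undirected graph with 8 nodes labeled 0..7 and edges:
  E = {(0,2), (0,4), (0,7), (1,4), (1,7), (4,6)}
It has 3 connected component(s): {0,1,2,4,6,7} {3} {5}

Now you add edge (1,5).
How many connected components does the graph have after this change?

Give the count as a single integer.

Answer: 2

Derivation:
Initial component count: 3
Add (1,5): merges two components. Count decreases: 3 -> 2.
New component count: 2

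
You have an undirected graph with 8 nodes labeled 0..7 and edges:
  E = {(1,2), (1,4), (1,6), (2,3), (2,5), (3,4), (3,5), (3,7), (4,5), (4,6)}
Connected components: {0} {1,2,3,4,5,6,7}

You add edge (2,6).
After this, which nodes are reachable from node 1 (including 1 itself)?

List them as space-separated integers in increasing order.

Before: nodes reachable from 1: {1,2,3,4,5,6,7}
Adding (2,6): both endpoints already in same component. Reachability from 1 unchanged.
After: nodes reachable from 1: {1,2,3,4,5,6,7}

Answer: 1 2 3 4 5 6 7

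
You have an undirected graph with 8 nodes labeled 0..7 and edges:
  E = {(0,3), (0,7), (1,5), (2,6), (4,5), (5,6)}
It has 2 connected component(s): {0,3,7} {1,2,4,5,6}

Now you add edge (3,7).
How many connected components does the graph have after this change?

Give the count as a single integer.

Initial component count: 2
Add (3,7): endpoints already in same component. Count unchanged: 2.
New component count: 2

Answer: 2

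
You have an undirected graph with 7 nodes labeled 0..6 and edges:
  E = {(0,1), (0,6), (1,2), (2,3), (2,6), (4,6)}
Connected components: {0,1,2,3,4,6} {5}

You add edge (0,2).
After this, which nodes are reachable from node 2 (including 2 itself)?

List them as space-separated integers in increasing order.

Answer: 0 1 2 3 4 6

Derivation:
Before: nodes reachable from 2: {0,1,2,3,4,6}
Adding (0,2): both endpoints already in same component. Reachability from 2 unchanged.
After: nodes reachable from 2: {0,1,2,3,4,6}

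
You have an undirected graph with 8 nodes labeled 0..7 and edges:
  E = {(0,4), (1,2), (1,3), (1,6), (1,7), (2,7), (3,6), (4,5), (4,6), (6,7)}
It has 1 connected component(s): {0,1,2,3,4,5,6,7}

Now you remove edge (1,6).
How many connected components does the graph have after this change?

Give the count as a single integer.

Answer: 1

Derivation:
Initial component count: 1
Remove (1,6): not a bridge. Count unchanged: 1.
  After removal, components: {0,1,2,3,4,5,6,7}
New component count: 1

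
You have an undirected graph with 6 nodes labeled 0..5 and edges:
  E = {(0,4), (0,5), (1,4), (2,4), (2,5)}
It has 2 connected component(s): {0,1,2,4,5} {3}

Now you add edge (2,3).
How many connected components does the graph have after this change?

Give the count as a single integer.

Initial component count: 2
Add (2,3): merges two components. Count decreases: 2 -> 1.
New component count: 1

Answer: 1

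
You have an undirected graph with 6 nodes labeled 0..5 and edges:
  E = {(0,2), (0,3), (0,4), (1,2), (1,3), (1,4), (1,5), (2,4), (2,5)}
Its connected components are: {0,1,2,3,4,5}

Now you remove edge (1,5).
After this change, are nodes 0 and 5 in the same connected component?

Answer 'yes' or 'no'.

Answer: yes

Derivation:
Initial components: {0,1,2,3,4,5}
Removing edge (1,5): not a bridge — component count unchanged at 1.
New components: {0,1,2,3,4,5}
Are 0 and 5 in the same component? yes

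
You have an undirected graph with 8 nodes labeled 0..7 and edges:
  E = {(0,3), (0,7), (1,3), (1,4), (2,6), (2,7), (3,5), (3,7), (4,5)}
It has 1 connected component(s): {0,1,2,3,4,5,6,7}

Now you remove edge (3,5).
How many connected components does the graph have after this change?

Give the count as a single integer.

Answer: 1

Derivation:
Initial component count: 1
Remove (3,5): not a bridge. Count unchanged: 1.
  After removal, components: {0,1,2,3,4,5,6,7}
New component count: 1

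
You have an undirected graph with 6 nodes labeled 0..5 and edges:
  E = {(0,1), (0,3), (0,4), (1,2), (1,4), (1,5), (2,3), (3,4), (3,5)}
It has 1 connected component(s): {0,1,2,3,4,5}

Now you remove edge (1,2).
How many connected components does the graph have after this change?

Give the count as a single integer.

Answer: 1

Derivation:
Initial component count: 1
Remove (1,2): not a bridge. Count unchanged: 1.
  After removal, components: {0,1,2,3,4,5}
New component count: 1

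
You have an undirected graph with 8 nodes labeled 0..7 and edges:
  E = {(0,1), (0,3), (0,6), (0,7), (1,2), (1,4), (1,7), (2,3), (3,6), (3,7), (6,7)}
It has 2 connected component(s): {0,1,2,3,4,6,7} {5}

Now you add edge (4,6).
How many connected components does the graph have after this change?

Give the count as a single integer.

Initial component count: 2
Add (4,6): endpoints already in same component. Count unchanged: 2.
New component count: 2

Answer: 2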